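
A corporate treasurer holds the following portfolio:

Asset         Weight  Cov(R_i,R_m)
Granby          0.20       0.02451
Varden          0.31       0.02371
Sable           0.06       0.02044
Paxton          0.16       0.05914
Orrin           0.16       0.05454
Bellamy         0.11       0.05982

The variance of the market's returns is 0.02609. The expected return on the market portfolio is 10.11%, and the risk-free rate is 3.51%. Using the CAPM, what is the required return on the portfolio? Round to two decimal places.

β_Granby = 0.02451 / 0.02609 = 0.9394
β_Varden = 0.02371 / 0.02609 = 0.9088
β_Sable = 0.02044 / 0.02609 = 0.7834
β_Paxton = 0.05914 / 0.02609 = 2.2668
β_Orrin = 0.05454 / 0.02609 = 2.0905
β_Bellamy = 0.05982 / 0.02609 = 2.2928
β_P = Σ w_i β_i = 0.20×0.9394 + 0.31×0.9088 + 0.06×0.7834 + 0.16×2.2668 + 0.16×2.0905 + 0.11×2.2928 = 1.4660
MRP = 10.11% − 3.51% = 6.60%
E(R_P) = R_f + β_P × MRP = 3.51% + 1.4660 × 6.60% = 13.19%

13.19%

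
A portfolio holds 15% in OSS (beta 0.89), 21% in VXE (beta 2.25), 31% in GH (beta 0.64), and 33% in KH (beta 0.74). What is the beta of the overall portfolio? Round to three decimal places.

1.049

β_P = Σ w_i β_i = 0.15×0.89 + 0.21×2.25 + 0.31×0.64 + 0.33×0.74 = 1.0486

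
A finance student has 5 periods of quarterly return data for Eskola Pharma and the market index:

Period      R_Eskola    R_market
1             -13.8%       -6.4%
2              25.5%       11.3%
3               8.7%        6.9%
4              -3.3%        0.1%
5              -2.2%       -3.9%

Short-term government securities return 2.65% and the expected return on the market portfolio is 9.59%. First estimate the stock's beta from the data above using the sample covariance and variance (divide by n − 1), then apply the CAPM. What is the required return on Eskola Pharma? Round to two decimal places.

16.01%

Mean R_i = (-13.8 + 25.5 + 8.7 − 3.3 − 2.2) / 5 = 2.9800%
Mean R_m = (-6.4 + 11.3 + 6.9 + 0.1 − 3.9) / 5 = 1.6000%
Σ(R_i − R̄_i)(R_m − R̄_m) = 420.9100  ⇒  Cov = 420.9100 / 4 = 105.2275
Σ(R_m − R̄_m)² = 218.6800  ⇒  Var(R_m) = 218.6800 / 4 = 54.6700
β = Cov / Var(R_m) = 105.2275 / 54.6700 = 1.9248
MRP = 9.59% − 2.65% = 6.94%
E(R) = R_f + β × MRP = 2.65% + 1.9248 × 6.94% = 16.01%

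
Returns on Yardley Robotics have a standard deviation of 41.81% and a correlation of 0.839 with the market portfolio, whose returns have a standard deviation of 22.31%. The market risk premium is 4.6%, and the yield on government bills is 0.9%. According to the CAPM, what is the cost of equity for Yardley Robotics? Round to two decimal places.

8.13%

β = ρ × σ_i / σ_m = 0.839 × 41.81% / 22.31% = 1.5723
E(R) = 0.9% + 1.5723 × 4.6% = 8.13%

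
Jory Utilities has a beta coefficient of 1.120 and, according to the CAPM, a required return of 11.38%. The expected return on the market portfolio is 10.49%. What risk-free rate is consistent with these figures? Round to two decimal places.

E(R) = R_f + β(E(R_m) − R_f) = R_f(1 − β) + β·E(R_m)
11.38% = R_f × (1 − 1.120) + 1.120 × 10.49%
11.38% = R_f × -0.120 + 11.74880%
R_f = (11.38% − 11.74880%) / -0.120 = 3.07%

3.07%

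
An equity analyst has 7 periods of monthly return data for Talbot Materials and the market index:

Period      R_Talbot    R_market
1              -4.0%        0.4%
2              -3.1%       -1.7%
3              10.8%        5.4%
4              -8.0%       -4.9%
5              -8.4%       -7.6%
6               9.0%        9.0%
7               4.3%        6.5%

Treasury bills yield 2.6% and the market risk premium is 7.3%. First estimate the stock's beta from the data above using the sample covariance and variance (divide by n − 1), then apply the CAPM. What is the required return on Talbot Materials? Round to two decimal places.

Mean R_i = (-4.0 − 3.1 + 10.8 − 8.0 − 8.4 + 9.0 + 4.3) / 7 = 0.0857%
Mean R_m = (0.4 − 1.7 + 5.4 − 4.9 − 7.6 + 9.0 + 6.5) / 7 = 1.0143%
Σ(R_i − R̄_i)(R_m − R̄_m) = 273.3714  ⇒  Cov = 273.3714 / 6 = 45.5619
Σ(R_m − R̄_m)² = 230.0286  ⇒  Var(R_m) = 230.0286 / 6 = 38.3381
β = Cov / Var(R_m) = 45.5619 / 38.3381 = 1.1884
E(R) = R_f + β × MRP = 2.6% + 1.1884 × 7.3% = 11.28%

11.28%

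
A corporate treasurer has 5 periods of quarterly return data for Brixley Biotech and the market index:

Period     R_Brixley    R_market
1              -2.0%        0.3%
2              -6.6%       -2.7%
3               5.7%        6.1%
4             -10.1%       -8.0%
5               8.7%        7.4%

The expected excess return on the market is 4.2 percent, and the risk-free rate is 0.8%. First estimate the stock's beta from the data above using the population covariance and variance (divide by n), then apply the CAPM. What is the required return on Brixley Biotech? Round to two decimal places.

6.00%

Mean R_i = (-2.0 − 6.6 + 5.7 − 10.1 + 8.7) / 5 = -0.8600%
Mean R_m = (0.3 − 2.7 + 6.1 − 8.0 + 7.4) / 5 = 0.6200%
Σ(R_i − R̄_i)(R_m − R̄_m) = 199.8360  ⇒  Cov = 199.8360 / 5 = 39.9672
Σ(R_m − R̄_m)² = 161.4280  ⇒  Var(R_m) = 161.4280 / 5 = 32.2856
β = Cov / Var(R_m) = 39.9672 / 32.2856 = 1.2379
E(R) = R_f + β × MRP = 0.8% + 1.2379 × 4.2% = 6.00%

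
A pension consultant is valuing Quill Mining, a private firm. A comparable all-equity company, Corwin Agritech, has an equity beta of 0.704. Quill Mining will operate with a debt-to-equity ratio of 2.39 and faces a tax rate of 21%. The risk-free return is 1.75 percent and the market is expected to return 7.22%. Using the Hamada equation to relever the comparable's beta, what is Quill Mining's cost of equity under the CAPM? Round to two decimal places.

β_L = β_U × [1 + (1 − t)(D/E)] = 0.704 × [1 + (1 − 0.21) × 2.39]
    = 0.704 × [1 + 0.79 × 2.39] = 0.704 × 2.8881 = 2.0332
MRP = 7.22% − 1.75% = 5.47%
E(R) = R_f + β_L × MRP = 1.75% + 2.0332 × 5.47% = 12.87%

12.87%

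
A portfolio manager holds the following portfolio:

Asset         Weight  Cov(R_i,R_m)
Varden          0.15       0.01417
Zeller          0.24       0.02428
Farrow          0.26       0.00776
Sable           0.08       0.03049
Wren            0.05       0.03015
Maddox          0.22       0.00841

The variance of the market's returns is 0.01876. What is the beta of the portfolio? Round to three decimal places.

β_Varden = 0.01417 / 0.01876 = 0.7553
β_Zeller = 0.02428 / 0.01876 = 1.2942
β_Farrow = 0.00776 / 0.01876 = 0.4136
β_Sable = 0.03049 / 0.01876 = 1.6253
β_Wren = 0.03015 / 0.01876 = 1.6071
β_Maddox = 0.00841 / 0.01876 = 0.4483
β_P = Σ w_i β_i = 0.15×0.7553 + 0.24×1.2942 + 0.26×0.4136 + 0.08×1.6253 + 0.05×1.6071 + 0.22×0.4483 = 0.8404

0.840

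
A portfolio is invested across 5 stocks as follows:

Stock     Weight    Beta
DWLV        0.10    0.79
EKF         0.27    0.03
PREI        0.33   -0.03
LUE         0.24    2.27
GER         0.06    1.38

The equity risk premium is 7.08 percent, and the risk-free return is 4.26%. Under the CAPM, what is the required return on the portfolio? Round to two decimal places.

β_P = Σ w_i β_i = 0.10×0.79 + 0.27×0.03 + 0.33×-0.03 + 0.24×2.27 + 0.06×1.38 = 0.7048
E(R_P) = R_f + β_P × MRP = 4.26% + 0.7048 × 7.08% = 9.25%

9.25%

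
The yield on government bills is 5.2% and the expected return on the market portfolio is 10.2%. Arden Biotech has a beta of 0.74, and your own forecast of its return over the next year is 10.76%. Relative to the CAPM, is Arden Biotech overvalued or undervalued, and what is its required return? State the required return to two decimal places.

MRP = 10.2% − 5.2% = 5.00%
Required return = R_f + β·MRP = 5.2% + 0.74 × 5.0% = 8.90%
Forecast 10.76% > required 8.90% → the stock plots above the SML → undervalued.

Undervalued; required return 8.90%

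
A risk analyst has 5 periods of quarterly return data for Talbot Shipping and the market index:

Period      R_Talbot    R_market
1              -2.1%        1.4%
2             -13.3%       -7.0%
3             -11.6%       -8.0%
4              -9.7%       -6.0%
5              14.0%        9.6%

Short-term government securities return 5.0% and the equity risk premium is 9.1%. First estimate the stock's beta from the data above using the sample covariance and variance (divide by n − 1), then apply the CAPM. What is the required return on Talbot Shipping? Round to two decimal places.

18.47%

Mean R_i = (-2.1 − 13.3 − 11.6 − 9.7 + 14.0) / 5 = -4.5400%
Mean R_m = (1.4 − 7.0 − 8.0 − 6.0 + 9.6) / 5 = -2.0000%
Σ(R_i − R̄_i)(R_m − R̄_m) = 330.1600  ⇒  Cov = 330.1600 / 4 = 82.5400
Σ(R_m − R̄_m)² = 223.1200  ⇒  Var(R_m) = 223.1200 / 4 = 55.7800
β = Cov / Var(R_m) = 82.5400 / 55.7800 = 1.4797
E(R) = R_f + β × MRP = 5.0% + 1.4797 × 9.1% = 18.47%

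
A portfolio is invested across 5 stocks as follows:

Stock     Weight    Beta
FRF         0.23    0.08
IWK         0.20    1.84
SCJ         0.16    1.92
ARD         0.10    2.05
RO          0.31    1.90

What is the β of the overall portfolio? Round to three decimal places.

β_P = Σ w_i β_i = 0.23×0.08 + 0.20×1.84 + 0.16×1.92 + 0.10×2.05 + 0.31×1.90 = 1.4876

1.488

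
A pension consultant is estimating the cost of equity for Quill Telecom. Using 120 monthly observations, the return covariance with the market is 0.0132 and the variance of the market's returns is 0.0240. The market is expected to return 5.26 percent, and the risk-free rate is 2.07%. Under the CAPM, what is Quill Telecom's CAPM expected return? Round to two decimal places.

β = Cov(R_i, R_m) / Var(R_m) = 0.0132 / 0.0240 = 0.5500
MRP = 5.26% − 2.07% = 3.19%
E(R) = R_f + β × MRP = 2.07% + 0.5500 × 3.19% = 3.82%

3.82%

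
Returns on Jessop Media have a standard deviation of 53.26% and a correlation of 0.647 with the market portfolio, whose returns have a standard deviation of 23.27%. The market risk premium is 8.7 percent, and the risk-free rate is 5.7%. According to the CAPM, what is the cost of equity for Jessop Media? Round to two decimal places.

β = ρ × σ_i / σ_m = 0.647 × 53.26% / 23.27% = 1.4808
E(R) = 5.7% + 1.4808 × 8.7% = 18.58%

18.58%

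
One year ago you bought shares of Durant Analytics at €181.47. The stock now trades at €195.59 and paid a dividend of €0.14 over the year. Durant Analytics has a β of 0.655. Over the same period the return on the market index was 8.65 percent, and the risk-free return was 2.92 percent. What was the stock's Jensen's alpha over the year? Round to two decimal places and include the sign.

Realised HPR = (P1 + D1 − P0) / P0 = (195.59 + 0.14 − 181.47) / 181.47 = 14.26 / 181.47 = 7.8580%
MRP = 8.65% − 2.92% = 5.73%
CAPM required = R_f + β·MRP = 2.92% + 0.655 × 5.73% = 6.67315%
α = realised − required = 7.8580% − 6.67315% = +1.18%

+1.18%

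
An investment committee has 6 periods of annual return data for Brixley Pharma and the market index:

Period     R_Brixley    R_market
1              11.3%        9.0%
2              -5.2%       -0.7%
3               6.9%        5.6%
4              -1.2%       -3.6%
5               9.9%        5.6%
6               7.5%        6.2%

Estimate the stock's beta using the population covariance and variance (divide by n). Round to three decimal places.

1.249

Mean R_i = (11.3 − 5.2 + 6.9 − 1.2 + 9.9 + 7.5) / 6 = 4.8667%
Mean R_m = (9.0 − 0.7 + 5.6 − 3.6 + 5.6 + 6.2) / 6 = 3.6833%
Σ(R_i − R̄_i)(R_m − R̄_m) = 142.6867  ⇒  Cov = 142.6867 / 6 = 23.7811
Σ(R_m − R̄_m)² = 114.2083  ⇒  Var(R_m) = 114.2083 / 6 = 19.0347
β = Cov / Var(R_m) = 23.7811 / 19.0347 = 1.2494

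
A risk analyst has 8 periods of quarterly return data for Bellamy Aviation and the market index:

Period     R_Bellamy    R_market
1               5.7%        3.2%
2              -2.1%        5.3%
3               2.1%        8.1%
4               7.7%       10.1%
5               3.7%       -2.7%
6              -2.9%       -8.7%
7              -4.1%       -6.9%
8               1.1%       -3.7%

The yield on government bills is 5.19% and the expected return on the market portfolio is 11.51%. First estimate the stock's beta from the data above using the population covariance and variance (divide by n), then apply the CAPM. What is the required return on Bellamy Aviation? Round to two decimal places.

Mean R_i = (5.7 − 2.1 + 2.1 + 7.7 + 3.7 − 2.9 − 4.1 + 1.1) / 8 = 1.4000%
Mean R_m = (3.2 + 5.3 + 8.1 + 10.1 − 2.7 − 8.7 − 6.9 − 3.7) / 8 = 0.5875%
Σ(R_i − R̄_i)(R_m − R̄_m) = 134.7700  ⇒  Cov = 134.7700 / 8 = 16.8463
Σ(R_m − R̄_m)² = 347.4688  ⇒  Var(R_m) = 347.4688 / 8 = 43.4336
β = Cov / Var(R_m) = 16.8463 / 43.4336 = 0.3879
MRP = 11.51% − 5.19% = 6.32%
E(R) = R_f + β × MRP = 5.19% + 0.3879 × 6.32% = 7.64%

7.64%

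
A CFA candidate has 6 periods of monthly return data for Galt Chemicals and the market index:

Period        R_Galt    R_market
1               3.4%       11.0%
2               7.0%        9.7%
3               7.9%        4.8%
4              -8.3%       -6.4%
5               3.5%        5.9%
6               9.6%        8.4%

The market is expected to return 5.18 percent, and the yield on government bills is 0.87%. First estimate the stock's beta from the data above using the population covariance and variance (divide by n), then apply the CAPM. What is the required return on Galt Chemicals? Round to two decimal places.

4.54%

Mean R_i = (3.4 + 7.0 + 7.9 − 8.3 + 3.5 + 9.6) / 6 = 3.8500%
Mean R_m = (11.0 + 9.7 + 4.8 − 6.4 + 5.9 + 8.4) / 6 = 5.5667%
Σ(R_i − R̄_i)(R_m − R̄_m) = 169.0400  ⇒  Cov = 169.0400 / 6 = 28.1733
Σ(R_m − R̄_m)² = 198.5333  ⇒  Var(R_m) = 198.5333 / 6 = 33.0889
β = Cov / Var(R_m) = 28.1733 / 33.0889 = 0.8514
MRP = 5.18% − 0.87% = 4.31%
E(R) = R_f + β × MRP = 0.87% + 0.8514 × 4.31% = 4.54%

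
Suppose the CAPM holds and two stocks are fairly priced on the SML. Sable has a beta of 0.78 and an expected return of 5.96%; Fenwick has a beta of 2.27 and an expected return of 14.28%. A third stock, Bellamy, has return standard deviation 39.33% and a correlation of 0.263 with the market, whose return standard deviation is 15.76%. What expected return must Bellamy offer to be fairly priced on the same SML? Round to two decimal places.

MRP = (14.28% − 5.96%) / (2.27 − 0.78) = 5.5839%
R_f = 5.96% − 0.78 × 5.5839% = 1.6046%
β_Bellamy = ρ·σ_i/σ_m = 0.263 × 39.33 / 15.76 = 0.6563
E(R_Bellamy) = R_f + β × MRP = 1.6046% + 0.6563 × 5.5839% = 5.27%

5.27%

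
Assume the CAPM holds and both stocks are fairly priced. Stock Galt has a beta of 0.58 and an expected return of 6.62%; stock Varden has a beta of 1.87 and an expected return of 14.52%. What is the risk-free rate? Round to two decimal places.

3.07%

Both satisfy E(R) = R_f + β·MRP, so the slope of the SML is
MRP = (14.52% − 6.62%) / (1.87 − 0.58) = 7.90% / 1.29 = 6.1240%
R_f = E(R_Galt) − β_Galt·MRP = 6.62% − 0.58 × 6.1240% = 3.0681%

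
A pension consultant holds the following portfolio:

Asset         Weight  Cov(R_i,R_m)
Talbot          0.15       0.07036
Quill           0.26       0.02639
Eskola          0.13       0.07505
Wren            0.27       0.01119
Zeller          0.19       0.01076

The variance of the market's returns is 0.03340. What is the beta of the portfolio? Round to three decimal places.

0.965

β_Talbot = 0.07036 / 0.03340 = 2.1066
β_Quill = 0.02639 / 0.03340 = 0.7901
β_Eskola = 0.07505 / 0.03340 = 2.2470
β_Wren = 0.01119 / 0.03340 = 0.3350
β_Zeller = 0.01076 / 0.03340 = 0.3222
β_P = Σ w_i β_i = 0.15×2.1066 + 0.26×0.7901 + 0.13×2.2470 + 0.27×0.3350 + 0.19×0.3222 = 0.9652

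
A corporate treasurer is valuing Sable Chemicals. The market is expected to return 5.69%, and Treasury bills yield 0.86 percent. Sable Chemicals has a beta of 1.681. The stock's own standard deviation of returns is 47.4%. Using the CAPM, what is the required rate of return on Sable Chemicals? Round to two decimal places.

Market risk premium = E(R_m) − R_f = 5.69% − 0.86% = 4.83%
E(R) = R_f + β × MRP = 0.86% + 1.681 × 4.83% = 8.98%

8.98%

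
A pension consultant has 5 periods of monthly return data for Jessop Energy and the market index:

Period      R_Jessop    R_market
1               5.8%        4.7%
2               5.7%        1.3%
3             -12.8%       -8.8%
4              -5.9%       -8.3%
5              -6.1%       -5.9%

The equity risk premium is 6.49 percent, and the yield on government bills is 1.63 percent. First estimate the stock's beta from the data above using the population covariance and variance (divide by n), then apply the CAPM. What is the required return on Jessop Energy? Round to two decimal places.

Mean R_i = (5.8 + 5.7 − 12.8 − 5.9 − 6.1) / 5 = -2.6600%
Mean R_m = (4.7 + 1.3 − 8.8 − 8.3 − 5.9) / 5 = -3.4000%
Σ(R_i − R̄_i)(R_m − R̄_m) = 187.0500  ⇒  Cov = 187.0500 / 5 = 37.4100
Σ(R_m − R̄_m)² = 147.1200  ⇒  Var(R_m) = 147.1200 / 5 = 29.4240
β = Cov / Var(R_m) = 37.4100 / 29.4240 = 1.2714
E(R) = R_f + β × MRP = 1.63% + 1.2714 × 6.49% = 9.88%

9.88%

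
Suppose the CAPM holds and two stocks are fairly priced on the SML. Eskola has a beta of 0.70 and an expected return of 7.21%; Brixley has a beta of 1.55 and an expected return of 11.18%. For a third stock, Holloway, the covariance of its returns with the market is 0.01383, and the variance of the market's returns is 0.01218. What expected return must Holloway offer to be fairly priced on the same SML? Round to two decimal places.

9.24%

MRP = (11.18% − 7.21%) / (1.55 − 0.70) = 4.6706%
R_f = 7.21% − 0.70 × 4.6706% = 3.9406%
β_Holloway = Cov / Var(R_m) = 0.01383 / 0.01218 = 1.1355
E(R_Holloway) = R_f + β × MRP = 3.9406% + 1.1355 × 4.6706% = 9.24%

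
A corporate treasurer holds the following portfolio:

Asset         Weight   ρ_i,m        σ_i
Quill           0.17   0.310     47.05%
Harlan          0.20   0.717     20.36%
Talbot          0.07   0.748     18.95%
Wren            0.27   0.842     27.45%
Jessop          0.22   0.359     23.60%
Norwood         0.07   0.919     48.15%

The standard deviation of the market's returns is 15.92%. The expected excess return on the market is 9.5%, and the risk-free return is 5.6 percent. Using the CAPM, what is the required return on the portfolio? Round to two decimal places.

16.10%

β_Quill = 0.310 × 47.05% / 15.92% = 0.9162
β_Harlan = 0.717 × 20.36% / 15.92% = 0.9170
β_Talbot = 0.748 × 18.95% / 15.92% = 0.8904
β_Wren = 0.842 × 27.45% / 15.92% = 1.4518
β_Jessop = 0.359 × 23.60% / 15.92% = 0.5322
β_Norwood = 0.919 × 48.15% / 15.92% = 2.7795
β_P = Σ w_i β_i = 0.17×0.9162 + 0.20×0.9170 + 0.07×0.8904 + 0.27×1.4518 + 0.22×0.5322 + 0.07×2.7795 = 1.1051
E(R_P) = R_f + β_P × MRP = 5.6% + 1.1051 × 9.5% = 16.10%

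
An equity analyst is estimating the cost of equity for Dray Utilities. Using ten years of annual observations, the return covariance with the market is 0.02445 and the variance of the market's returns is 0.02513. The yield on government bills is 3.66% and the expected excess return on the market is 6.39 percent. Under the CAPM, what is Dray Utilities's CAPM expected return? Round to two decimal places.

9.88%

β = Cov(R_i, R_m) / Var(R_m) = 0.02445 / 0.02513 = 0.9729
E(R) = R_f + β × MRP = 3.66% + 0.9729 × 6.39% = 9.88%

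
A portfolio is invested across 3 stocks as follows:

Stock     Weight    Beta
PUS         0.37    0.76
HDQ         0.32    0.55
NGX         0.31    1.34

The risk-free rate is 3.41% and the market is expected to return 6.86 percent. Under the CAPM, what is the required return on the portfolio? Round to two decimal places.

β_P = Σ w_i β_i = 0.37×0.76 + 0.32×0.55 + 0.31×1.34 = 0.8726
MRP = 6.86% − 3.41% = 3.45%
E(R_P) = R_f + β_P × MRP = 3.41% + 0.8726 × 3.45% = 6.42%

6.42%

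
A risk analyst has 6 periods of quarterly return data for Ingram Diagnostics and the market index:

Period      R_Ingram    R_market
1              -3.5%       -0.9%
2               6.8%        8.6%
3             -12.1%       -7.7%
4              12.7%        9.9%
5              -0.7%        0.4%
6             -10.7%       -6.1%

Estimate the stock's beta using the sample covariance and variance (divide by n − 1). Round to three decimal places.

Mean R_i = (-3.5 + 6.8 − 12.1 + 12.7 − 0.7 − 10.7) / 6 = -1.2500%
Mean R_m = (-0.9 + 8.6 − 7.7 + 9.9 + 0.4 − 6.1) / 6 = 0.7000%
Σ(R_i − R̄_i)(R_m − R̄_m) = 350.7700  ⇒  Cov = 350.7700 / 5 = 70.1540
Σ(R_m − R̄_m)² = 266.5000  ⇒  Var(R_m) = 266.5000 / 5 = 53.3000
β = Cov / Var(R_m) = 70.1540 / 53.3000 = 1.3162

1.316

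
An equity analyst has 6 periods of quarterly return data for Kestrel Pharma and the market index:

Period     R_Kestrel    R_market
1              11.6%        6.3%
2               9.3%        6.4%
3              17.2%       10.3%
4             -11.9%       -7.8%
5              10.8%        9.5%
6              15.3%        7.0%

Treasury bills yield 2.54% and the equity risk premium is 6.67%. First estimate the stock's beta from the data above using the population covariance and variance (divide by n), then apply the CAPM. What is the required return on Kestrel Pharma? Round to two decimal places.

12.76%

Mean R_i = (11.6 + 9.3 + 17.2 − 11.9 + 10.8 + 15.3) / 6 = 8.7167%
Mean R_m = (6.3 + 6.4 + 10.3 − 7.8 + 9.5 + 7.0) / 6 = 5.2833%
Σ(R_i − R̄_i)(R_m − R̄_m) = 335.9617  ⇒  Cov = 335.9617 / 6 = 55.9936
Σ(R_m − R̄_m)² = 219.3483  ⇒  Var(R_m) = 219.3483 / 6 = 36.5581
β = Cov / Var(R_m) = 55.9936 / 36.5581 = 1.5316
E(R) = R_f + β × MRP = 2.54% + 1.5316 × 6.67% = 12.76%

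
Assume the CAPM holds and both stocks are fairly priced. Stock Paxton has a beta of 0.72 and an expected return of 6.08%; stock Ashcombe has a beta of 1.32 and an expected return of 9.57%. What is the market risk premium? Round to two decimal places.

Both satisfy E(R) = R_f + β·MRP, so the slope of the SML is
MRP = (9.57% − 6.08%) / (1.32 − 0.72) = 3.49% / 0.60 = 5.8167%

5.82%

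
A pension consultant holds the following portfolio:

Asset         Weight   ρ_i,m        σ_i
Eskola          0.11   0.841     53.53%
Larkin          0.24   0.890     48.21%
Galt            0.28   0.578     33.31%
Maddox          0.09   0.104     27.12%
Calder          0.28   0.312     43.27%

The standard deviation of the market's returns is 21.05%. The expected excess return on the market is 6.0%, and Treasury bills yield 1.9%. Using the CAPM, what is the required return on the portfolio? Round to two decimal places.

8.93%

β_Eskola = 0.841 × 53.53% / 21.05% = 2.1387
β_Larkin = 0.890 × 48.21% / 21.05% = 2.0383
β_Galt = 0.578 × 33.31% / 21.05% = 0.9146
β_Maddox = 0.104 × 27.12% / 21.05% = 0.1340
β_Calder = 0.312 × 43.27% / 21.05% = 0.6413
β_P = Σ w_i β_i = 0.11×2.1387 + 0.24×2.0383 + 0.28×0.9146 + 0.09×0.1340 + 0.28×0.6413 = 1.1722
E(R_P) = R_f + β_P × MRP = 1.9% + 1.1722 × 6.0% = 8.93%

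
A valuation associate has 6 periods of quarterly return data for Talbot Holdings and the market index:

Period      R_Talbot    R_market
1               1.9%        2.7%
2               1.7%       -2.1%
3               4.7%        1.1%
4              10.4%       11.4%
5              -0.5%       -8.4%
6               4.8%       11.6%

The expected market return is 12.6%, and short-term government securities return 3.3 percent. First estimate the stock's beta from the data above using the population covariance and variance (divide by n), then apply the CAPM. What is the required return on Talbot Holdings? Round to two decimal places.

Mean R_i = (1.9 + 1.7 + 4.7 + 10.4 − 0.5 + 4.8) / 6 = 3.8333%
Mean R_m = (2.7 − 2.1 + 1.1 + 11.4 − 8.4 + 11.6) / 6 = 2.7167%
Σ(R_i − R̄_i)(R_m − R̄_m) = 122.6867  ⇒  Cov = 122.6867 / 6 = 20.4478
Σ(R_m − R̄_m)² = 303.7083  ⇒  Var(R_m) = 303.7083 / 6 = 50.6181
β = Cov / Var(R_m) = 20.4478 / 50.6181 = 0.4040
MRP = 12.6% − 3.3% = 9.30%
E(R) = R_f + β × MRP = 3.3% + 0.4040 × 9.3% = 7.06%

7.06%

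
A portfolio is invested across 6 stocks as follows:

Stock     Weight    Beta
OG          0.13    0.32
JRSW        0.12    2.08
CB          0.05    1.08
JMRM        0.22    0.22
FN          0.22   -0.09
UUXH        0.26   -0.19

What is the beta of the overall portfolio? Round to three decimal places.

β_P = Σ w_i β_i = 0.13×0.32 + 0.12×2.08 + 0.05×1.08 + 0.22×0.22 + 0.22×-0.09 + 0.26×-0.19 = 0.3244

0.324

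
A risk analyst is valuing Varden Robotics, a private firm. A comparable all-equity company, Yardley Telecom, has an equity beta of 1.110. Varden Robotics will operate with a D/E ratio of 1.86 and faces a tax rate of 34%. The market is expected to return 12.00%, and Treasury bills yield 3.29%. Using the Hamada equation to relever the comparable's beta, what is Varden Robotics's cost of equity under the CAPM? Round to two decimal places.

24.83%

β_L = β_U × [1 + (1 − t)(D/E)] = 1.110 × [1 + (1 − 0.34) × 1.86]
    = 1.110 × [1 + 0.66 × 1.86] = 1.110 × 2.2276 = 2.4726
MRP = 12.00% − 3.29% = 8.71%
E(R) = R_f + β_L × MRP = 3.29% + 2.4726 × 8.71% = 24.83%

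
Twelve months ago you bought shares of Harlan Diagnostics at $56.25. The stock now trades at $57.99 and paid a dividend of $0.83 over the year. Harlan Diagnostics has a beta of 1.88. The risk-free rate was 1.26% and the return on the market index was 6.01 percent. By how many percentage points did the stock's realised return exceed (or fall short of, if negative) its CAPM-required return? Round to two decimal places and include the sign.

-5.62%

Realised HPR = (P1 + D1 − P0) / P0 = (57.99 + 0.83 − 56.25) / 56.25 = 2.57 / 56.25 = 4.5689%
MRP = 6.01% − 1.26% = 4.75%
CAPM required = R_f + β·MRP = 1.26% + 1.88 × 4.75% = 10.1900%
α = realised − required = 4.5689% − 10.1900% = -5.62%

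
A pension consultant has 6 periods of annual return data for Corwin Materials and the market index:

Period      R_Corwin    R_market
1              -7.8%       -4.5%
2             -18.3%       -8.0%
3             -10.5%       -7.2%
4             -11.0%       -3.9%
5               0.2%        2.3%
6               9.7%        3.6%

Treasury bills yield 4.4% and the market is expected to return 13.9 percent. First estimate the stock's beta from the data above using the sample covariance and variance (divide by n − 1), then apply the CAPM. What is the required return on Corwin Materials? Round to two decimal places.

22.55%

Mean R_i = (-7.8 − 18.3 − 10.5 − 11.0 + 0.2 + 9.7) / 6 = -6.2833%
Mean R_m = (-4.5 − 8.0 − 7.2 − 3.9 + 2.3 + 3.6) / 6 = -2.9500%
Σ(R_i − R̄_i)(R_m − R̄_m) = 224.1650  ⇒  Cov = 224.1650 / 5 = 44.8330
Σ(R_m − R̄_m)² = 117.3350  ⇒  Var(R_m) = 117.3350 / 5 = 23.4670
β = Cov / Var(R_m) = 44.8330 / 23.4670 = 1.9105
MRP = 13.9% − 4.4% = 9.50%
E(R) = R_f + β × MRP = 4.4% + 1.9105 × 9.5% = 22.55%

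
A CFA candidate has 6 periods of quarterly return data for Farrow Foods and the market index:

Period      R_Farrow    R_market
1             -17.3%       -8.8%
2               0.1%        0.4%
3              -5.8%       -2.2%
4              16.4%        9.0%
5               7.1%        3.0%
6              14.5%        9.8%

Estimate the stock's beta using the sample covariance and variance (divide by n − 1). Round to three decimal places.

1.810

Mean R_i = (-17.3 + 0.1 − 5.8 + 16.4 + 7.1 + 14.5) / 6 = 2.5000%
Mean R_m = (-8.8 + 0.4 − 2.2 + 9.0 + 3.0 + 9.8) / 6 = 1.8667%
Σ(R_i − R̄_i)(R_m − R̄_m) = 448.0400  ⇒  Cov = 448.0400 / 5 = 89.6080
Σ(R_m − R̄_m)² = 247.5733  ⇒  Var(R_m) = 247.5733 / 5 = 49.5147
β = Cov / Var(R_m) = 89.6080 / 49.5147 = 1.8097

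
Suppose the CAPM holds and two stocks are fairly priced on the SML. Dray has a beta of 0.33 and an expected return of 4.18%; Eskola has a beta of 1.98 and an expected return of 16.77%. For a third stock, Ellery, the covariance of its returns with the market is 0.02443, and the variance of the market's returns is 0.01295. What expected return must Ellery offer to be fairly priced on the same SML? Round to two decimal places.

16.06%

MRP = (16.77% − 4.18%) / (1.98 − 0.33) = 7.6303%
R_f = 4.18% − 0.33 × 7.6303% = 1.6620%
β_Ellery = Cov / Var(R_m) = 0.02443 / 0.01295 = 1.8865
E(R_Ellery) = R_f + β × MRP = 1.6620% + 1.8865 × 7.6303% = 16.06%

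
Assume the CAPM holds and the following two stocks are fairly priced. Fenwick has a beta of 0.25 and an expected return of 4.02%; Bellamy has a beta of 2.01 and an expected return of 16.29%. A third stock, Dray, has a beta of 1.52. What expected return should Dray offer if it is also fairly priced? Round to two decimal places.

12.87%

MRP (SML slope) = (16.29% − 4.02%) / (2.01 − 0.25) = 12.27% / 1.76 = 6.9716%
R_f (intercept) = 4.02% − 0.25 × 6.9716% = 2.2771%
E(R_Dray) = R_f + β × MRP = 2.2771% + 1.52 × 6.9716% = 12.87%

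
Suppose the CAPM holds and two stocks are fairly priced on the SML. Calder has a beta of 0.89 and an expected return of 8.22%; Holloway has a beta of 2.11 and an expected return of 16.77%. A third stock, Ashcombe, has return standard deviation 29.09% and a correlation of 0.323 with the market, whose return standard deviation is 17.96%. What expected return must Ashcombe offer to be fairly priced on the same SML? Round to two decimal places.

MRP = (16.77% − 8.22%) / (2.11 − 0.89) = 7.0082%
R_f = 8.22% − 0.89 × 7.0082% = 1.9827%
β_Ashcombe = ρ·σ_i/σ_m = 0.323 × 29.09 / 17.96 = 0.5232
E(R_Ashcombe) = R_f + β × MRP = 1.9827% + 0.5232 × 7.0082% = 5.65%

5.65%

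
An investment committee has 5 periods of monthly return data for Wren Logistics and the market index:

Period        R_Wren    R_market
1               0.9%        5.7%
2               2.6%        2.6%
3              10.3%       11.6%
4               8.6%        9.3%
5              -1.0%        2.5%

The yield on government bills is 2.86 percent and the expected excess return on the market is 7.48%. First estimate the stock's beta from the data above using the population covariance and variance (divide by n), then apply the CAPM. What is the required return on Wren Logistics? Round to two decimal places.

Mean R_i = (0.9 + 2.6 + 10.3 + 8.6 − 1.0) / 5 = 4.2800%
Mean R_m = (5.7 + 2.6 + 11.6 + 9.3 + 2.5) / 5 = 6.3400%
Σ(R_i − R̄_i)(R_m − R̄_m) = 73.1740  ⇒  Cov = 73.1740 / 5 = 14.6348
Σ(R_m − R̄_m)² = 65.5720  ⇒  Var(R_m) = 65.5720 / 5 = 13.1144
β = Cov / Var(R_m) = 14.6348 / 13.1144 = 1.1159
E(R) = R_f + β × MRP = 2.86% + 1.1159 × 7.48% = 11.21%

11.21%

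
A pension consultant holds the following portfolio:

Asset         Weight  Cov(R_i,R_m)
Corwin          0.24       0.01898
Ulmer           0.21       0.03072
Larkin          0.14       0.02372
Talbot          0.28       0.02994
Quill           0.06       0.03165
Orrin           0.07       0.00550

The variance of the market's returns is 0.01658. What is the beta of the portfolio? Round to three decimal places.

β_Corwin = 0.01898 / 0.01658 = 1.1448
β_Ulmer = 0.03072 / 0.01658 = 1.8528
β_Larkin = 0.02372 / 0.01658 = 1.4306
β_Talbot = 0.02994 / 0.01658 = 1.8058
β_Quill = 0.03165 / 0.01658 = 1.9089
β_Orrin = 0.00550 / 0.01658 = 0.3317
β_P = Σ w_i β_i = 0.24×1.1448 + 0.21×1.8528 + 0.14×1.4306 + 0.28×1.8058 + 0.06×1.9089 + 0.07×0.3317 = 1.5075

1.508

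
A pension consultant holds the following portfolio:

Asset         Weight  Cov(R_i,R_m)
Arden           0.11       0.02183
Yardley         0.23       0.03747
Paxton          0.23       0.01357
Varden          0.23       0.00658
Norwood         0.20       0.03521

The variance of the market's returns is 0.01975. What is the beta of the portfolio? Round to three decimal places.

1.149

β_Arden = 0.02183 / 0.01975 = 1.1053
β_Yardley = 0.03747 / 0.01975 = 1.8972
β_Paxton = 0.01357 / 0.01975 = 0.6871
β_Varden = 0.00658 / 0.01975 = 0.3332
β_Norwood = 0.03521 / 0.01975 = 1.7828
β_P = Σ w_i β_i = 0.11×1.1053 + 0.23×1.8972 + 0.23×0.6871 + 0.23×0.3332 + 0.20×1.7828 = 1.1492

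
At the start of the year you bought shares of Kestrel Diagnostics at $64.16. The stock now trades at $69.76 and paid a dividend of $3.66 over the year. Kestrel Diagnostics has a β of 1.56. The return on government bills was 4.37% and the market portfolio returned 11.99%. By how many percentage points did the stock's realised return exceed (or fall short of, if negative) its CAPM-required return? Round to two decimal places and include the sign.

-1.82%

Realised HPR = (P1 + D1 − P0) / P0 = (69.76 + 3.66 − 64.16) / 64.16 = 9.26 / 64.16 = 14.4327%
MRP = 11.99% − 4.37% = 7.62%
CAPM required = R_f + β·MRP = 4.37% + 1.56 × 7.62% = 16.2572%
α = realised − required = 14.4327% − 16.2572% = -1.82%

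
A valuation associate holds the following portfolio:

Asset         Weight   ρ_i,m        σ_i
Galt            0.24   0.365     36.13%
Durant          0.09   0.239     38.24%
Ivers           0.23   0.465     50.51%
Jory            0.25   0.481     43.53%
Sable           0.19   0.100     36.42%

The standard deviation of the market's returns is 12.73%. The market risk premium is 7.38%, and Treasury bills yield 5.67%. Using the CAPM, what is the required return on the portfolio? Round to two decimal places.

14.55%

β_Galt = 0.365 × 36.13% / 12.73% = 1.0359
β_Durant = 0.239 × 38.24% / 12.73% = 0.7179
β_Ivers = 0.465 × 50.51% / 12.73% = 1.8450
β_Jory = 0.481 × 43.53% / 12.73% = 1.6448
β_Sable = 0.100 × 36.42% / 12.73% = 0.2861
β_P = Σ w_i β_i = 0.24×1.0359 + 0.09×0.7179 + 0.23×1.8450 + 0.25×1.6448 + 0.19×0.2861 = 1.2031
E(R_P) = R_f + β_P × MRP = 5.67% + 1.2031 × 7.38% = 14.55%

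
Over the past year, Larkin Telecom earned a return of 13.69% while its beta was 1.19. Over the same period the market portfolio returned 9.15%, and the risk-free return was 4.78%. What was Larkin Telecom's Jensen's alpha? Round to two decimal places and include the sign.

+3.71%

Market excess return = 9.15% − 4.78% = 4.37%
CAPM benchmark = R_f + β(R_m − R_f) = 4.78% + 1.19 × 4.37% = 9.9803%
α = actual − benchmark = 13.69% − 9.9803% = +3.71%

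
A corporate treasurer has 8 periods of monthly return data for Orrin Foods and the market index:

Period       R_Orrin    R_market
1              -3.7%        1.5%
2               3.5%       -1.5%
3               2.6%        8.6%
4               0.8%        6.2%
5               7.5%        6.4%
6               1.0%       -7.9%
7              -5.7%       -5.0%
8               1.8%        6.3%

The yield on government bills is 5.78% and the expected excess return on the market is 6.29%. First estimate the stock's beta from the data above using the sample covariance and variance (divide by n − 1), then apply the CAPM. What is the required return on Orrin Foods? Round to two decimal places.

7.78%

Mean R_i = (-3.7 + 3.5 + 2.6 + 0.8 + 7.5 + 1.0 − 5.7 + 1.8) / 8 = 0.9750%
Mean R_m = (1.5 − 1.5 + 8.6 + 6.2 + 6.4 − 7.9 − 5.0 + 6.3) / 8 = 1.8250%
Σ(R_i − R̄_i)(R_m − R̄_m) = 82.2250  ⇒  Cov = 82.2250 / 7 = 11.7464
Σ(R_m − R̄_m)² = 258.3150  ⇒  Var(R_m) = 258.3150 / 7 = 36.9021
β = Cov / Var(R_m) = 11.7464 / 36.9021 = 0.3183
E(R) = R_f + β × MRP = 5.78% + 0.3183 × 6.29% = 7.78%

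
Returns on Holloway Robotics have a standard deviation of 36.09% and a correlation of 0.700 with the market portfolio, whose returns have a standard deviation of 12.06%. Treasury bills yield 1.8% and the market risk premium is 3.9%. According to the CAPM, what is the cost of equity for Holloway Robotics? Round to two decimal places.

β = ρ × σ_i / σ_m = 0.700 × 36.09% / 12.06% = 2.0948
E(R) = 1.8% + 2.0948 × 3.9% = 9.97%

9.97%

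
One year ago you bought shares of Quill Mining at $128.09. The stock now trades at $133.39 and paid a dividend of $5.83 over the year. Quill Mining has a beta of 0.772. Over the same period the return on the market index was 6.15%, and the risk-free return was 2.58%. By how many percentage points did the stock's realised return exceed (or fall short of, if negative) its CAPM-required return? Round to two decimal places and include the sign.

+3.35%

Realised HPR = (P1 + D1 − P0) / P0 = (133.39 + 5.83 − 128.09) / 128.09 = 11.13 / 128.09 = 8.6892%
MRP = 6.15% − 2.58% = 3.57%
CAPM required = R_f + β·MRP = 2.58% + 0.772 × 3.57% = 5.33604%
α = realised − required = 8.6892% − 5.33604% = +3.35%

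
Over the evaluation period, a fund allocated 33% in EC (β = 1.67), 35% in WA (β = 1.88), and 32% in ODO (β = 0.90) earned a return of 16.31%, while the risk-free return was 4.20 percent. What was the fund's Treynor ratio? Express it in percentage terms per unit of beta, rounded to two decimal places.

8.09%

β_P = 0.33×1.67 + 0.35×1.88 + 0.32×0.90 = 1.4971
Treynor = (R_P − R_f) / β_P = (16.31% − 4.20%) / 1.4971 = 12.11% / 1.4971 = 8.09%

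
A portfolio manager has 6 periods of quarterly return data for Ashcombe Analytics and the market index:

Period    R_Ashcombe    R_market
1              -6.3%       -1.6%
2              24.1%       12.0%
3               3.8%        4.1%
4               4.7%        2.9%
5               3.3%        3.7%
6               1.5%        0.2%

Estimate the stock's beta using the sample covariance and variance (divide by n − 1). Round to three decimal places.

Mean R_i = (-6.3 + 24.1 + 3.8 + 4.7 + 3.3 + 1.5) / 6 = 5.1833%
Mean R_m = (-1.6 + 12.0 + 4.1 + 2.9 + 3.7 + 0.2) / 6 = 3.5500%
Σ(R_i − R̄_i)(R_m − R̄_m) = 230.5950  ⇒  Cov = 230.5950 / 5 = 46.1190
Σ(R_m − R̄_m)² = 109.8950  ⇒  Var(R_m) = 109.8950 / 5 = 21.9790
β = Cov / Var(R_m) = 46.1190 / 21.9790 = 2.0983

2.098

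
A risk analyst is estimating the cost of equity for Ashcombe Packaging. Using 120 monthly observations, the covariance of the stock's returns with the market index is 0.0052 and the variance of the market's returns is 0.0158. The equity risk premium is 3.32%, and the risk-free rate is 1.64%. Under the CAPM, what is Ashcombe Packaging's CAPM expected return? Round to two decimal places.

2.73%

β = Cov(R_i, R_m) / Var(R_m) = 0.0052 / 0.0158 = 0.3291
E(R) = R_f + β × MRP = 1.64% + 0.3291 × 3.32% = 2.73%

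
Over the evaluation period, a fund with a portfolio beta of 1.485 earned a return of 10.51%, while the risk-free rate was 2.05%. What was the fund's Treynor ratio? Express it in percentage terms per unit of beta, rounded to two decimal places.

5.70%

Treynor = (R_P − R_f) / β_P = (10.51% − 2.05%) / 1.4850 = 8.46% / 1.4850 = 5.70%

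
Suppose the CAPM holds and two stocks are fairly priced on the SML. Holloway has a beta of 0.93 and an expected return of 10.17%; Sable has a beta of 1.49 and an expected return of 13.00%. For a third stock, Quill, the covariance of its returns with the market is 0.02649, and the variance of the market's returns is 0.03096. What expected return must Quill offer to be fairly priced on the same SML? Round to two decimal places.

9.79%

MRP = (13.00% − 10.17%) / (1.49 − 0.93) = 5.0536%
R_f = 10.17% − 0.93 × 5.0536% = 5.4702%
β_Quill = Cov / Var(R_m) = 0.02649 / 0.03096 = 0.8556
E(R_Quill) = R_f + β × MRP = 5.4702% + 0.8556 × 5.0536% = 9.79%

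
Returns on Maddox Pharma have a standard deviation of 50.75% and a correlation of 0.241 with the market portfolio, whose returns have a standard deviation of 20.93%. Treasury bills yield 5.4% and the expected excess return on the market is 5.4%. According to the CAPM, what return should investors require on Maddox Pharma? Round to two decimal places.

β = ρ × σ_i / σ_m = 0.241 × 50.75% / 20.93% = 0.5844
E(R) = 5.4% + 0.5844 × 5.4% = 8.56%

8.56%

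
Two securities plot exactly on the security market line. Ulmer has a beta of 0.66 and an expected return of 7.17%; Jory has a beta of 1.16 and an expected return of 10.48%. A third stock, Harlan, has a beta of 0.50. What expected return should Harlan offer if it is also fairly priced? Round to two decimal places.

6.11%

MRP (SML slope) = (10.48% − 7.17%) / (1.16 − 0.66) = 3.31% / 0.50 = 6.6200%
R_f (intercept) = 7.17% − 0.66 × 6.6200% = 2.8008%
E(R_Harlan) = R_f + β × MRP = 2.8008% + 0.50 × 6.6200% = 6.11%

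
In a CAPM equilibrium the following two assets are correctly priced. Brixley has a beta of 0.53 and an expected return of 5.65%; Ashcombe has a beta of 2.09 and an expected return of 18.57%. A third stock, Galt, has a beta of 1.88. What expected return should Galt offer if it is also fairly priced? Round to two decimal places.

16.83%

MRP (SML slope) = (18.57% − 5.65%) / (2.09 − 0.53) = 12.92% / 1.56 = 8.2821%
R_f (intercept) = 5.65% − 0.53 × 8.2821% = 1.2605%
E(R_Galt) = R_f + β × MRP = 1.2605% + 1.88 × 8.2821% = 16.83%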